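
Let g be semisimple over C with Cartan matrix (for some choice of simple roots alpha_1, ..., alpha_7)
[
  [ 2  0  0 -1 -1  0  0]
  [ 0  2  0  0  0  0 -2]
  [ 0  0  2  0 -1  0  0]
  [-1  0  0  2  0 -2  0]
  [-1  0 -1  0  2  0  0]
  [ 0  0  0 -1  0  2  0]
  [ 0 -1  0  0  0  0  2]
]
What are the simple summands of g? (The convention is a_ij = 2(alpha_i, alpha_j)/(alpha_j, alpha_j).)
The diagram associated to this matrix has two connected components: the simple roots {alpha_2, alpha_7} form a chain of 2 nodes with a double edge at one end; the terminal node there is the unique short simple root (B_2), and {alpha_1, alpha_3, alpha_4, alpha_5, alpha_6} form a chain of 5 nodes with a double edge at one end; the terminal node there is the unique short simple root (B_5). A semisimple Lie algebra decomposes uniquely as the direct sum of simple ideals, one per connected component of its Dynkin diagram, so g ≅ B_2 ⊕ B_5 (dimension 10 + 55 = 65).

B_2 + B_5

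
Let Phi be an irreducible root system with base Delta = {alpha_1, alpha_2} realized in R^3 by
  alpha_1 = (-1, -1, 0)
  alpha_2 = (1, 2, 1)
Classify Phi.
G2

Compute the Cartan integers a_ij = 2(alpha_i, alpha_j)/(alpha_j, alpha_j); the resulting 2x2 Cartan matrix is
[[2, -1], [-3, 2]].
The roots have two lengths (squared-length ratio 3:1); the short ones are alpha_{1}. The associated Dynkin diagram is two nodes joined by a triple edge (G_2), so the type is G_2.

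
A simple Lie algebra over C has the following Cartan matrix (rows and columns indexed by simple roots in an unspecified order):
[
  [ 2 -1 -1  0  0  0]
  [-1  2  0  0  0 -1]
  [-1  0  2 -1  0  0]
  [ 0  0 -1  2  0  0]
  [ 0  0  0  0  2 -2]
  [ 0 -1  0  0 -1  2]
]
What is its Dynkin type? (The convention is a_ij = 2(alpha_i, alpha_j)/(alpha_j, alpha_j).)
The matrix has rank 6 with 2's on the diagonal. Reading the off-diagonal entries as Dynkin edges (a single edge where a_ij = a_ji = -1; a double or triple edge where a_ij * a_ji = 2 or 3), the diagram is a chain of 6 nodes with a double edge at one end; the terminal node there is the unique long simple root (C_6). One simple-root ordering that puts it in standard form is (alpha_4, alpha_3, alpha_1, alpha_2, alpha_6, alpha_5). So the algebra is type C_6, i.e. sp(12).

type C_6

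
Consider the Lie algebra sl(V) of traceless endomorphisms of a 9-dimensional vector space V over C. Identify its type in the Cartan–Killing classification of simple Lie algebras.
type A_8

This is sl(9), which has dimension 9^2 - 1 = 80 and rank 9 - 1 = 8 (a Cartan subalgebra is the diagonal traceless matrices). In the classification of classical Lie algebras, the special linear algebra sl(n+1) has type A_n; here n = 8, so the Dynkin diagram is a chain of 8 nodes with single edges (A_8). Hence the type is A_8.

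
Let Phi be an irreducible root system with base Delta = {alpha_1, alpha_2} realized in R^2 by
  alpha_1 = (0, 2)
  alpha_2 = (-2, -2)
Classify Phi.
B_2 (so(5))

Compute the Cartan integers a_ij = 2(alpha_i, alpha_j)/(alpha_j, alpha_j); the resulting 2x2 Cartan matrix is
[[2, -1], [-2, 2]].
The roots have two lengths (squared-length ratio 2:1); the short ones are alpha_{1}. The associated Dynkin diagram is a chain of 2 nodes with a double edge at one end; the terminal node there is the unique short simple root (B_2), so the type is B_2 (the algebra so(5)).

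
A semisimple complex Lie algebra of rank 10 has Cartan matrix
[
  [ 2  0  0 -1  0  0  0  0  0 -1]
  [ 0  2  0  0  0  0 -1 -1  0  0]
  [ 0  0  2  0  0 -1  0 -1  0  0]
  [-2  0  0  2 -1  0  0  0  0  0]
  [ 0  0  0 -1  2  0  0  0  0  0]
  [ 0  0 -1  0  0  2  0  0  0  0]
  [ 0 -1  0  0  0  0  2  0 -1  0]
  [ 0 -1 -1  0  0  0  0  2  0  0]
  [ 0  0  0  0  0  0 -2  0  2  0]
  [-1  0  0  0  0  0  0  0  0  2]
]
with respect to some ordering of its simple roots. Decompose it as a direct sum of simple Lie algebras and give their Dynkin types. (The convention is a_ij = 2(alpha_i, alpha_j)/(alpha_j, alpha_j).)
The diagram associated to this matrix has two connected components: the simple roots {alpha_2, alpha_3, alpha_6, alpha_7, alpha_8, alpha_9} form a chain of 6 nodes with a double edge at one end; the terminal node there is the unique long simple root (C_6), and {alpha_1, alpha_4, alpha_5, alpha_10} form a chain of 4 nodes with a double edge between the middle two (F_4). A semisimple Lie algebra decomposes uniquely as the direct sum of simple ideals, one per connected component of its Dynkin diagram, so g ≅ C_6 ⊕ F_4 (dimension 78 + 52 = 130).

type C_6 ⊕ type F_4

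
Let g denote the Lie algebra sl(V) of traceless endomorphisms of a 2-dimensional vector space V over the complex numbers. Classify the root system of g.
A_1 (sl(2))

This is sl(2), which has dimension 2^2 - 1 = 3 and rank 2 - 1 = 1 (a Cartan subalgebra is the diagonal traceless matrices). In the classification of classical Lie algebras, the special linear algebra sl(n+1) has type A_n; here n = 1, so the Dynkin diagram is a chain of 1 nodes with single edges (A_1). Hence the type is A_1.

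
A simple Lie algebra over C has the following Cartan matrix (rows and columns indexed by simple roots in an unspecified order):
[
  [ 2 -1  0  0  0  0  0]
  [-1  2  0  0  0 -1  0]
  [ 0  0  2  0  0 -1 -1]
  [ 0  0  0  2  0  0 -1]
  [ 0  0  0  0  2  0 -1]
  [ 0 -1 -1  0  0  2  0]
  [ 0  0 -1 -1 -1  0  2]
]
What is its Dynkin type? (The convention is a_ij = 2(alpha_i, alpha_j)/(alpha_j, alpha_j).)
D_7 (so(14))

The matrix has rank 7 with 2's on the diagonal. Reading the off-diagonal entries as Dynkin edges (a single edge where a_ij = a_ji = -1; a double or triple edge where a_ij * a_ji = 2 or 3), the diagram is a chain of 5 nodes with a fork of two nodes at one end (D_7). One simple-root ordering that puts it in standard form is (alpha_1, alpha_2, alpha_6, alpha_3, alpha_7, alpha_5, alpha_4). So the algebra is type D_7, i.e. so(14).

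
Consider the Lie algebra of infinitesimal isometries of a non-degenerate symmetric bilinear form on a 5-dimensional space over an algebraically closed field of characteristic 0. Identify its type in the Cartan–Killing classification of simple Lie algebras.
This is so(5) with 5 odd, which has dimension 5(5-1)/2 = 10 and rank (5-1)/2 = 2. In the classification of classical Lie algebras, the orthogonal algebra so(2n+1) in an odd number of variables has type B_n; here n = 2, so the Dynkin diagram is a chain of 2 nodes with a double edge at one end; the terminal node there is the unique short simple root (B_2). Hence the type is B_2.

B_2 (so(5))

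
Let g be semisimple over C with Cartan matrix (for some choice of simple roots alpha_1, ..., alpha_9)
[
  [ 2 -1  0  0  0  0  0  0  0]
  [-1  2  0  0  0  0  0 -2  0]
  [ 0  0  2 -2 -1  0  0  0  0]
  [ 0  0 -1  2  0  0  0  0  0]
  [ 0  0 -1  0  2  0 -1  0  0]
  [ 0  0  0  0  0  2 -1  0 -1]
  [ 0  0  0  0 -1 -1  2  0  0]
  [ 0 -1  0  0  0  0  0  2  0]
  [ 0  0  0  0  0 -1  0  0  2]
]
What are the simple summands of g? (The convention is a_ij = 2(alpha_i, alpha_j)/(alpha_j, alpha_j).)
The diagram associated to this matrix has two connected components: the simple roots {alpha_1, alpha_2, alpha_8} form a chain of 3 nodes with a double edge at one end; the terminal node there is the unique short simple root (B_3), and {alpha_3, alpha_4, alpha_5, alpha_6, alpha_7, alpha_9} form a chain of 6 nodes with a double edge at one end; the terminal node there is the unique short simple root (B_6). A semisimple Lie algebra decomposes uniquely as the direct sum of simple ideals, one per connected component of its Dynkin diagram, so g ≅ B_3 ⊕ B_6 (dimension 21 + 78 = 99).

B_3 (so(7)) + B_6 (so(13))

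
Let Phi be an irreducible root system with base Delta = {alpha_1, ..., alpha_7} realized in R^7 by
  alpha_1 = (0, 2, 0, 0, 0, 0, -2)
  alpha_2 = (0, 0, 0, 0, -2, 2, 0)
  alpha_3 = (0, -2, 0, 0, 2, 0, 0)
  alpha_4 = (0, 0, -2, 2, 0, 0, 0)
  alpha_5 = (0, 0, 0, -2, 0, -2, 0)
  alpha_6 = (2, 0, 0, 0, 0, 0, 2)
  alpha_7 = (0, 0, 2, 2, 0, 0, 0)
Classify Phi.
Compute the Cartan integers a_ij = 2(alpha_i, alpha_j)/(alpha_j, alpha_j); the resulting 7x7 Cartan matrix is
[[2, 0, -1, 0, 0, -1, 0], [0, 2, -1, 0, -1, 0, 0], [-1, -1, 2, 0, 0, 0, 0], [0, 0, 0, 2, -1, 0, 0], [0, -1, 0, -1, 2, 0, -1], [-1, 0, 0, 0, 0, 2, 0], [0, 0, 0, 0, -1, 0, 2]].
All simple roots have the same length, so the diagram is simply laced. The associated Dynkin diagram is a chain of 5 nodes with a fork of two nodes at one end (D_7), so the type is D_7 (the algebra so(14)).

D7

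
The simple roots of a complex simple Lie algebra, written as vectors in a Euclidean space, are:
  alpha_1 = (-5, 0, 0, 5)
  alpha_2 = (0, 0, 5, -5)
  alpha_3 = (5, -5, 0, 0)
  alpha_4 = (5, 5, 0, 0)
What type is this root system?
Compute the Cartan integers a_ij = 2(alpha_i, alpha_j)/(alpha_j, alpha_j); the resulting 4x4 Cartan matrix is
[[2, -1, -1, -1], [-1, 2, 0, 0], [-1, 0, 2, 0], [-1, 0, 0, 2]].
All simple roots have the same length, so the diagram is simply laced. The associated Dynkin diagram is a chain of 2 nodes with a fork of two nodes at one end (D_4), so the type is D_4 (the algebra so(8)).

D_4 (so(8))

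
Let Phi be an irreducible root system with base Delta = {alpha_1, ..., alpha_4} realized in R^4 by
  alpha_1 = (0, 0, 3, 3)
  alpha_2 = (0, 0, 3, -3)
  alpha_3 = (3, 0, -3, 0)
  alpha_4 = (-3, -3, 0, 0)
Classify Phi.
D_4 (so(8))

Compute the Cartan integers a_ij = 2(alpha_i, alpha_j)/(alpha_j, alpha_j); the resulting 4x4 Cartan matrix is
[[2, 0, -1, 0], [0, 2, -1, 0], [-1, -1, 2, -1], [0, 0, -1, 2]].
All simple roots have the same length, so the diagram is simply laced. The associated Dynkin diagram is a chain of 2 nodes with a fork of two nodes at one end (D_4), so the type is D_4 (the algebra so(8)).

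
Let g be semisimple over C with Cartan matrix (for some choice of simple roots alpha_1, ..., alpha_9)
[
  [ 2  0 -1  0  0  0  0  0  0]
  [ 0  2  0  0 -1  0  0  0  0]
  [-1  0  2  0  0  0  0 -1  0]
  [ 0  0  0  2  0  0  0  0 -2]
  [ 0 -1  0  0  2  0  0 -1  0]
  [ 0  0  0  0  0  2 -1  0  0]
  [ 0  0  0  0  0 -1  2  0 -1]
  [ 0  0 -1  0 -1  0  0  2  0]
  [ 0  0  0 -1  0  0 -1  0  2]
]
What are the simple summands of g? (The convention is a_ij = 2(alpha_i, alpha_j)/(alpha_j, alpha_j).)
The diagram associated to this matrix has two connected components: the simple roots {alpha_1, alpha_2, alpha_3, alpha_5, alpha_8} form a chain of 5 nodes with single edges (A_5), and {alpha_4, alpha_6, alpha_7, alpha_9} form a chain of 4 nodes with a double edge at one end; the terminal node there is the unique long simple root (C_4). A semisimple Lie algebra decomposes uniquely as the direct sum of simple ideals, one per connected component of its Dynkin diagram, so g ≅ A_5 ⊕ C_4 (dimension 35 + 36 = 71).

type A_5 ⊕ type C_4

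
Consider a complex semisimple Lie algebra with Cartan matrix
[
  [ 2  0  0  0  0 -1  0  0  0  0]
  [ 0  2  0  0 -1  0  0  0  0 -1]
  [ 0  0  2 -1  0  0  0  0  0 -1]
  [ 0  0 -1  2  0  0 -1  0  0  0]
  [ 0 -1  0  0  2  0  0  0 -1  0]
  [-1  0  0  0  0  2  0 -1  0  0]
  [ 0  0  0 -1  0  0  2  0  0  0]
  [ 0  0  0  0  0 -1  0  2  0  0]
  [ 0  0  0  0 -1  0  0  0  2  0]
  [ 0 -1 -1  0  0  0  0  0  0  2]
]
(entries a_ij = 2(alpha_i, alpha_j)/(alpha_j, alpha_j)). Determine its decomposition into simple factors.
The diagram associated to this matrix has two connected components: the simple roots {alpha_1, alpha_6, alpha_8} form a chain of 3 nodes with single edges (A_3), and {alpha_2, alpha_3, alpha_4, alpha_5, alpha_7, alpha_9, alpha_10} form a chain of 7 nodes with single edges (A_7). A semisimple Lie algebra decomposes uniquely as the direct sum of simple ideals, one per connected component of its Dynkin diagram, so g ≅ A_3 ⊕ A_7 (dimension 15 + 63 = 78).

type A_3 ⊕ type A_7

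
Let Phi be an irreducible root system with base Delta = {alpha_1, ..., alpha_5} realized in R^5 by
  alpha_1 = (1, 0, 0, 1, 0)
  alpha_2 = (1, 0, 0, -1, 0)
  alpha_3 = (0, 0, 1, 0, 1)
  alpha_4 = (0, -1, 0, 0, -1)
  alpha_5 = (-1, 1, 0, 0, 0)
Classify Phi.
Compute the Cartan integers a_ij = 2(alpha_i, alpha_j)/(alpha_j, alpha_j); the resulting 5x5 Cartan matrix is
[[2, 0, 0, 0, -1], [0, 2, 0, 0, -1], [0, 0, 2, -1, 0], [0, 0, -1, 2, -1], [-1, -1, 0, -1, 2]].
All simple roots have the same length, so the diagram is simply laced. The associated Dynkin diagram is a chain of 3 nodes with a fork of two nodes at one end (D_5), so the type is D_5 (the algebra so(10)).

D_5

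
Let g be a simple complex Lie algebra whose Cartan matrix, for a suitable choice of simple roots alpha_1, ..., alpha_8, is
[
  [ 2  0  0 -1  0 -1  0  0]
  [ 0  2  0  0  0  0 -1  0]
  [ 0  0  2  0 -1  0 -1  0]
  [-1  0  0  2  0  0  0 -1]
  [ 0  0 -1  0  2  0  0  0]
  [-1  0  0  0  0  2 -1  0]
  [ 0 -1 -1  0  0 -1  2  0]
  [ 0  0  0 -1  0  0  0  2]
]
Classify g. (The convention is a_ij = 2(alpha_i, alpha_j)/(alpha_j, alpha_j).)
type E_8

The matrix has rank 8 with 2's on the diagonal. Reading the off-diagonal entries as Dynkin edges (a single edge where a_ij = a_ji = -1; a double or triple edge where a_ij * a_ji = 2 or 3), the diagram is a chain of 7 nodes with one extra node attached to the third node from one end (E_8). One simple-root ordering that puts it in standard form is (alpha_5, alpha_2, alpha_3, alpha_7, alpha_6, alpha_1, alpha_4, alpha_8). So the algebra is type E_8.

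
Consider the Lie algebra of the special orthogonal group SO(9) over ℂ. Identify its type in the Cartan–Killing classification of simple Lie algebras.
This is so(9) with 9 odd, which has dimension 9(9-1)/2 = 36 and rank (9-1)/2 = 4. In the classification of classical Lie algebras, the orthogonal algebra so(2n+1) in an odd number of variables has type B_n; here n = 4, so the Dynkin diagram is a chain of 4 nodes with a double edge at one end; the terminal node there is the unique short simple root (B_4). Hence the type is B_4.

B_4 (so(9))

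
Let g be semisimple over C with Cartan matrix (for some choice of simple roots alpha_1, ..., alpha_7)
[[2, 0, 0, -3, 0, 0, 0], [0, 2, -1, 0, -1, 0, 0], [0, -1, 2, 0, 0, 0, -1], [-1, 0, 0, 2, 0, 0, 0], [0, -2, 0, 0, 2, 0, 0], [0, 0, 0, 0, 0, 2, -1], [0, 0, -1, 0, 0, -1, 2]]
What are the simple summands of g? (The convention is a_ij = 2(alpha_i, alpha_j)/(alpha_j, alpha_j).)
C_5 ⊕ G_2

The diagram associated to this matrix has two connected components: the simple roots {alpha_2, alpha_3, alpha_5, alpha_6, alpha_7} form a chain of 5 nodes with a double edge at one end; the terminal node there is the unique long simple root (C_5), and {alpha_1, alpha_4} form two nodes joined by a triple edge (G_2). A semisimple Lie algebra decomposes uniquely as the direct sum of simple ideals, one per connected component of its Dynkin diagram, so g ≅ C_5 ⊕ G_2 (dimension 55 + 14 = 69).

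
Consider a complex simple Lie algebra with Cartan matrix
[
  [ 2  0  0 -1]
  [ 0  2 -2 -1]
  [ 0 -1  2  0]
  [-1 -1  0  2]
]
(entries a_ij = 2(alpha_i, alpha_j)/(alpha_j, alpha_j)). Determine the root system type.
type B_4

The matrix has rank 4 with 2's on the diagonal. Reading the off-diagonal entries as Dynkin edges (a single edge where a_ij = a_ji = -1; a double or triple edge where a_ij * a_ji = 2 or 3), the diagram is a chain of 4 nodes with a double edge at one end; the terminal node there is the unique short simple root (B_4). One simple-root ordering that puts it in standard form is (alpha_1, alpha_4, alpha_2, alpha_3). So the algebra is type B_4, i.e. so(9).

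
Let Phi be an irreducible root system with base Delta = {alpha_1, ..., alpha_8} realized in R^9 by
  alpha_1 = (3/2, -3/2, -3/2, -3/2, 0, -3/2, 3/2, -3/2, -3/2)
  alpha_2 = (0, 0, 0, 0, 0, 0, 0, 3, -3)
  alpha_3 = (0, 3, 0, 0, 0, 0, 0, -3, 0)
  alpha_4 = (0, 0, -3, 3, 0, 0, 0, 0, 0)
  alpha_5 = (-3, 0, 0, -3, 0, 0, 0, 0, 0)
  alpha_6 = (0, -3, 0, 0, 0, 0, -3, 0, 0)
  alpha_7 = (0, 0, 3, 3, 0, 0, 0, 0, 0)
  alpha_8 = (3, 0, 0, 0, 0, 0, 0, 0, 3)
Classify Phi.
Compute the Cartan integers a_ij = 2(alpha_i, alpha_j)/(alpha_j, alpha_j); the resulting 8x8 Cartan matrix is
[[2, 0, 0, 0, 0, 0, -1, 0], [0, 2, -1, 0, 0, 0, 0, -1], [0, -1, 2, 0, 0, -1, 0, 0], [0, 0, 0, 2, -1, 0, 0, 0], [0, 0, 0, -1, 2, 0, -1, -1], [0, 0, -1, 0, 0, 2, 0, 0], [-1, 0, 0, 0, -1, 0, 2, 0], [0, -1, 0, 0, -1, 0, 0, 2]].
All simple roots have the same length, so the diagram is simply laced. The associated Dynkin diagram is a chain of 7 nodes with one extra node attached to the third node from one end (E_8), so the type is E_8.

type E_8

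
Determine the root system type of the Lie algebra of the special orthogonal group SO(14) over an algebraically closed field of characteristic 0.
This is so(14) with 14 even, which has dimension 14(14-1)/2 = 91 and rank 14/2 = 7. In the classification of classical Lie algebras, the orthogonal algebra so(2n) in an even number of variables has type D_n; here n = 7, so the Dynkin diagram is a chain of 5 nodes with a fork of two nodes at one end (D_7). Hence the type is D_7.

D_7 (so(14))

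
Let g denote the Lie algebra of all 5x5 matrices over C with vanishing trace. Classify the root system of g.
This is sl(5), which has dimension 5^2 - 1 = 24 and rank 5 - 1 = 4 (a Cartan subalgebra is the diagonal traceless matrices). In the classification of classical Lie algebras, the special linear algebra sl(n+1) has type A_n; here n = 4, so the Dynkin diagram is a chain of 4 nodes with single edges (A_4). Hence the type is A_4.

A4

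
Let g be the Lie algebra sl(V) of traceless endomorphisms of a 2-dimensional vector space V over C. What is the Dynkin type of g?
This is sl(2), which has dimension 2^2 - 1 = 3 and rank 2 - 1 = 1 (a Cartan subalgebra is the diagonal traceless matrices). In the classification of classical Lie algebras, the special linear algebra sl(n+1) has type A_n; here n = 1, so the Dynkin diagram is a chain of 1 nodes with single edges (A_1). Hence the type is A_1.

type A_1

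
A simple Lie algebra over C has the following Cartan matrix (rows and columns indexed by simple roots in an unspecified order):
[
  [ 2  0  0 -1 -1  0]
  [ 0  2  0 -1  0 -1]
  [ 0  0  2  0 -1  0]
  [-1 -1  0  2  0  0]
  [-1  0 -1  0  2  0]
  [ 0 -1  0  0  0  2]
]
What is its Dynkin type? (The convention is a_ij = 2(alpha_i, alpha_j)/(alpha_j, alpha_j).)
type A_6

The matrix has rank 6 with 2's on the diagonal. Reading the off-diagonal entries as Dynkin edges (a single edge where a_ij = a_ji = -1; a double or triple edge where a_ij * a_ji = 2 or 3), the diagram is a chain of 6 nodes with single edges (A_6). One simple-root ordering that puts it in standard form is (alpha_3, alpha_5, alpha_1, alpha_4, alpha_2, alpha_6). So the algebra is type A_6, i.e. sl(7).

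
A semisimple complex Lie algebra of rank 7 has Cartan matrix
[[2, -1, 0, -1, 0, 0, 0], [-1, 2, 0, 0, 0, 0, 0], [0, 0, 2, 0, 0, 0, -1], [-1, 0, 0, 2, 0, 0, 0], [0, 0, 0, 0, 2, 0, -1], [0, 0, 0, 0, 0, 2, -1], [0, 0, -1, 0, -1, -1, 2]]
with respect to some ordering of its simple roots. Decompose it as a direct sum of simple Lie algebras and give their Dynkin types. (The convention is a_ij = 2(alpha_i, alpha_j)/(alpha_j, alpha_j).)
The diagram associated to this matrix has two connected components: the simple roots {alpha_1, alpha_2, alpha_4} form a chain of 3 nodes with single edges (A_3), and {alpha_3, alpha_5, alpha_6, alpha_7} form a chain of 2 nodes with a fork of two nodes at one end (D_4). A semisimple Lie algebra decomposes uniquely as the direct sum of simple ideals, one per connected component of its Dynkin diagram, so g ≅ A_3 ⊕ D_4 (dimension 15 + 28 = 43).

type A_3 + type D_4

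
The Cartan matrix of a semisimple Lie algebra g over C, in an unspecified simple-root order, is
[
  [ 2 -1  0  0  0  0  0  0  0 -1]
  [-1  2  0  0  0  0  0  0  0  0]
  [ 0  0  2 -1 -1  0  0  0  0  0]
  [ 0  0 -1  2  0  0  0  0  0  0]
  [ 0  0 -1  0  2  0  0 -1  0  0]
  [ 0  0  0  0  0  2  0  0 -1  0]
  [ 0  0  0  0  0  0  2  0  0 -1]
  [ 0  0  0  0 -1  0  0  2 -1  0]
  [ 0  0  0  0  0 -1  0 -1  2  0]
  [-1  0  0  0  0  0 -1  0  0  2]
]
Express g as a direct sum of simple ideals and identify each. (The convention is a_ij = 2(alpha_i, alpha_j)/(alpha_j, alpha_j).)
A_4 (sl(5)) ⊕ A_6 (sl(7))

The diagram associated to this matrix has two connected components: the simple roots {alpha_1, alpha_2, alpha_7, alpha_10} form a chain of 4 nodes with single edges (A_4), and {alpha_3, alpha_4, alpha_5, alpha_6, alpha_8, alpha_9} form a chain of 6 nodes with single edges (A_6). A semisimple Lie algebra decomposes uniquely as the direct sum of simple ideals, one per connected component of its Dynkin diagram, so g ≅ A_4 ⊕ A_6 (dimension 24 + 48 = 72).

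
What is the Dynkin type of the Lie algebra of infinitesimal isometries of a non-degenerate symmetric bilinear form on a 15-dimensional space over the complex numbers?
type B_7

This is so(15) with 15 odd, which has dimension 15(15-1)/2 = 105 and rank (15-1)/2 = 7. In the classification of classical Lie algebras, the orthogonal algebra so(2n+1) in an odd number of variables has type B_n; here n = 7, so the Dynkin diagram is a chain of 7 nodes with a double edge at one end; the terminal node there is the unique short simple root (B_7). Hence the type is B_7.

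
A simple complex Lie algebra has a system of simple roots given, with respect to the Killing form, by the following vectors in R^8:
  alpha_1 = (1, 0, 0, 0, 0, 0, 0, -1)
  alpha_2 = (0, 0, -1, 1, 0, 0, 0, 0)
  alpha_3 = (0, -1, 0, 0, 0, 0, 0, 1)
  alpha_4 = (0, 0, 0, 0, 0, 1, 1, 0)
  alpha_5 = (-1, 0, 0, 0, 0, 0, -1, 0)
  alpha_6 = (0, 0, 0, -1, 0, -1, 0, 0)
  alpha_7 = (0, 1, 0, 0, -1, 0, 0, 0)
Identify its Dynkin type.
Compute the Cartan integers a_ij = 2(alpha_i, alpha_j)/(alpha_j, alpha_j); the resulting 7x7 Cartan matrix is
[[2, 0, -1, 0, -1, 0, 0], [0, 2, 0, 0, 0, -1, 0], [-1, 0, 2, 0, 0, 0, -1], [0, 0, 0, 2, -1, -1, 0], [-1, 0, 0, -1, 2, 0, 0], [0, -1, 0, -1, 0, 2, 0], [0, 0, -1, 0, 0, 0, 2]].
All simple roots have the same length, so the diagram is simply laced. The associated Dynkin diagram is a chain of 7 nodes with single edges (A_7), so the type is A_7 (the algebra sl(8)).

A_7 (sl(8))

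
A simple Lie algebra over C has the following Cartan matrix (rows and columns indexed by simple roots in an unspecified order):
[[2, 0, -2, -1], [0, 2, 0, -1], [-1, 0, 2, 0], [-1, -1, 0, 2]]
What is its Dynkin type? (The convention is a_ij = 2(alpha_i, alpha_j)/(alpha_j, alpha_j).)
B_4 (so(9))

The matrix has rank 4 with 2's on the diagonal. Reading the off-diagonal entries as Dynkin edges (a single edge where a_ij = a_ji = -1; a double or triple edge where a_ij * a_ji = 2 or 3), the diagram is a chain of 4 nodes with a double edge at one end; the terminal node there is the unique short simple root (B_4). One simple-root ordering that puts it in standard form is (alpha_2, alpha_4, alpha_1, alpha_3). So the algebra is type B_4, i.e. so(9).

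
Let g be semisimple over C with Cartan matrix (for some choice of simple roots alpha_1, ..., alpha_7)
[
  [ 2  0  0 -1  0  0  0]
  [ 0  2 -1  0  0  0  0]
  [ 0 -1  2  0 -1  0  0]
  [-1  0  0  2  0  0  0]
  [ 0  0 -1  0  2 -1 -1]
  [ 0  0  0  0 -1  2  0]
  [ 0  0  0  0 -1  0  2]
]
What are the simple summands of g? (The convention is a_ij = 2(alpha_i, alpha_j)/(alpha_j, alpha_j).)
A_2 (sl(3)) ⊕ D_5 (so(10))

The diagram associated to this matrix has two connected components: the simple roots {alpha_1, alpha_4} form a chain of 2 nodes with single edges (A_2), and {alpha_2, alpha_3, alpha_5, alpha_6, alpha_7} form a chain of 3 nodes with a fork of two nodes at one end (D_5). A semisimple Lie algebra decomposes uniquely as the direct sum of simple ideals, one per connected component of its Dynkin diagram, so g ≅ A_2 ⊕ D_5 (dimension 8 + 45 = 53).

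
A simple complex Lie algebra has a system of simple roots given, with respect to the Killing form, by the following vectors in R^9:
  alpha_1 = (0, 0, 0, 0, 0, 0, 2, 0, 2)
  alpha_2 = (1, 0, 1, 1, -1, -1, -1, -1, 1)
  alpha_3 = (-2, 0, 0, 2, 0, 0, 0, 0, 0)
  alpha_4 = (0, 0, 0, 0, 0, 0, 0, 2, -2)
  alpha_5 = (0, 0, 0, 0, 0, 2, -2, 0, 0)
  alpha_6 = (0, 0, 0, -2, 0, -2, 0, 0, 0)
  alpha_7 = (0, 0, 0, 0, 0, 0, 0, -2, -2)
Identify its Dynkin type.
Compute the Cartan integers a_ij = 2(alpha_i, alpha_j)/(alpha_j, alpha_j); the resulting 7x7 Cartan matrix is
[[2, 0, 0, -1, -1, 0, -1], [0, 2, 0, -1, 0, 0, 0], [0, 0, 2, 0, 0, -1, 0], [-1, -1, 0, 2, 0, 0, 0], [-1, 0, 0, 0, 2, -1, 0], [0, 0, -1, 0, -1, 2, 0], [-1, 0, 0, 0, 0, 0, 2]].
All simple roots have the same length, so the diagram is simply laced. The associated Dynkin diagram is a chain of 6 nodes with one extra node attached to the third node from one end (E_7), so the type is E_7.

E_7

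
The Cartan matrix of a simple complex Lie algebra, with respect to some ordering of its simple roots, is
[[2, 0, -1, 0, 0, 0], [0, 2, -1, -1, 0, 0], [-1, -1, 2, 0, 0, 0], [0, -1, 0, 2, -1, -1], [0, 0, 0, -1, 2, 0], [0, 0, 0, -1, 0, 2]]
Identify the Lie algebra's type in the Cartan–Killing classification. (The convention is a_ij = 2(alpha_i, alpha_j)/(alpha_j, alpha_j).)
The matrix has rank 6 with 2's on the diagonal. Reading the off-diagonal entries as Dynkin edges (a single edge where a_ij = a_ji = -1; a double or triple edge where a_ij * a_ji = 2 or 3), the diagram is a chain of 4 nodes with a fork of two nodes at one end (D_6). One simple-root ordering that puts it in standard form is (alpha_1, alpha_3, alpha_2, alpha_4, alpha_6, alpha_5). So the algebra is type D_6, i.e. so(12).

type D_6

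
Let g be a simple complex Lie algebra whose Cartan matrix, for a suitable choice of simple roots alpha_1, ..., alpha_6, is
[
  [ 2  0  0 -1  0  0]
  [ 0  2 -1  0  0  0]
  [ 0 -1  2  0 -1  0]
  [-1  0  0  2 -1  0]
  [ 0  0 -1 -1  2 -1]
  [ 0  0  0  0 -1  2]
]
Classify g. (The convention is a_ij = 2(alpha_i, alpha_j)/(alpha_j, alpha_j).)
E6

The matrix has rank 6 with 2's on the diagonal. Reading the off-diagonal entries as Dynkin edges (a single edge where a_ij = a_ji = -1; a double or triple edge where a_ij * a_ji = 2 or 3), the diagram is a chain of 5 nodes with one extra node attached to the third node from one end (E_6). One simple-root ordering that puts it in standard form is (alpha_2, alpha_6, alpha_3, alpha_5, alpha_4, alpha_1). So the algebra is type E_6.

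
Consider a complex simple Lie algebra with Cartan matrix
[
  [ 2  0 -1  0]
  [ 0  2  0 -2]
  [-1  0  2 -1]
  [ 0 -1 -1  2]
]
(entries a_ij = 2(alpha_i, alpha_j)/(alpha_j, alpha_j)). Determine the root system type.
The matrix has rank 4 with 2's on the diagonal. Reading the off-diagonal entries as Dynkin edges (a single edge where a_ij = a_ji = -1; a double or triple edge where a_ij * a_ji = 2 or 3), the diagram is a chain of 4 nodes with a double edge at one end; the terminal node there is the unique long simple root (C_4). One simple-root ordering that puts it in standard form is (alpha_1, alpha_3, alpha_4, alpha_2). So the algebra is type C_4, i.e. sp(8).

C_4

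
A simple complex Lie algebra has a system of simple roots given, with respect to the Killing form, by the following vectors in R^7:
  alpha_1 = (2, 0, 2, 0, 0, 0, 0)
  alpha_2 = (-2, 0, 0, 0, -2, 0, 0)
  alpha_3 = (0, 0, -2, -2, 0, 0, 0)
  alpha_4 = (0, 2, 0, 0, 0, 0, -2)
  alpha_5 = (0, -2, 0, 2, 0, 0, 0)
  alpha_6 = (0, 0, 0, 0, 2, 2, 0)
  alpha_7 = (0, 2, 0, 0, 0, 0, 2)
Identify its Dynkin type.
type D_7

Compute the Cartan integers a_ij = 2(alpha_i, alpha_j)/(alpha_j, alpha_j); the resulting 7x7 Cartan matrix is
[[2, -1, -1, 0, 0, 0, 0], [-1, 2, 0, 0, 0, -1, 0], [-1, 0, 2, 0, -1, 0, 0], [0, 0, 0, 2, -1, 0, 0], [0, 0, -1, -1, 2, 0, -1], [0, -1, 0, 0, 0, 2, 0], [0, 0, 0, 0, -1, 0, 2]].
All simple roots have the same length, so the diagram is simply laced. The associated Dynkin diagram is a chain of 5 nodes with a fork of two nodes at one end (D_7), so the type is D_7 (the algebra so(14)).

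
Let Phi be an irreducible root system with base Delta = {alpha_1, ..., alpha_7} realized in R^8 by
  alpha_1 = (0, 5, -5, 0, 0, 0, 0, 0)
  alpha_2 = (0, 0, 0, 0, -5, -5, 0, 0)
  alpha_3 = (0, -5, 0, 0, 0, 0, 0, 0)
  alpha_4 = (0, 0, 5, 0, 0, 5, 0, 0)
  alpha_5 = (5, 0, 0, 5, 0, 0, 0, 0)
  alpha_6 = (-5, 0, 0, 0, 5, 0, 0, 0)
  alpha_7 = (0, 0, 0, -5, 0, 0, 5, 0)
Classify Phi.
Compute the Cartan integers a_ij = 2(alpha_i, alpha_j)/(alpha_j, alpha_j); the resulting 7x7 Cartan matrix is
[[2, 0, -2, -1, 0, 0, 0], [0, 2, 0, -1, 0, -1, 0], [-1, 0, 2, 0, 0, 0, 0], [-1, -1, 0, 2, 0, 0, 0], [0, 0, 0, 0, 2, -1, -1], [0, -1, 0, 0, -1, 2, 0], [0, 0, 0, 0, -1, 0, 2]].
The roots have two lengths (squared-length ratio 2:1); the short ones are alpha_{3}. The associated Dynkin diagram is a chain of 7 nodes with a double edge at one end; the terminal node there is the unique short simple root (B_7), so the type is B_7 (the algebra so(15)).

type B_7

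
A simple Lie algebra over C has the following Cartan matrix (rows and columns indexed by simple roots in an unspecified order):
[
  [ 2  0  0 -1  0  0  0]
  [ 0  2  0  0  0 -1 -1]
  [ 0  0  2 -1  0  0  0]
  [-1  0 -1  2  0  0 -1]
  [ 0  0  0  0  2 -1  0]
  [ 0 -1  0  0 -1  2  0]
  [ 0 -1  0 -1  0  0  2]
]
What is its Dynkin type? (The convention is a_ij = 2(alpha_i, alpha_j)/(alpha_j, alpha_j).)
type D_7

The matrix has rank 7 with 2's on the diagonal. Reading the off-diagonal entries as Dynkin edges (a single edge where a_ij = a_ji = -1; a double or triple edge where a_ij * a_ji = 2 or 3), the diagram is a chain of 5 nodes with a fork of two nodes at one end (D_7). One simple-root ordering that puts it in standard form is (alpha_5, alpha_6, alpha_2, alpha_7, alpha_4, alpha_1, alpha_3). So the algebra is type D_7, i.e. so(14).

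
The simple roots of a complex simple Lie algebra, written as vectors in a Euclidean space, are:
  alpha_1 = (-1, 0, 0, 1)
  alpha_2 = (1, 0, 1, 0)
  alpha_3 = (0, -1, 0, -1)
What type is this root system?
Compute the Cartan integers a_ij = 2(alpha_i, alpha_j)/(alpha_j, alpha_j); the resulting 3x3 Cartan matrix is
[[2, -1, -1], [-1, 2, 0], [-1, 0, 2]].
All simple roots have the same length, so the diagram is simply laced. The associated Dynkin diagram is a chain of 3 nodes with single edges (A_3), so the type is A_3 (the algebra sl(4)).

A3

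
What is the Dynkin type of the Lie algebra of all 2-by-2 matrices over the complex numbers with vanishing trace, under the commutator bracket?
This is sl(2), which has dimension 2^2 - 1 = 3 and rank 2 - 1 = 1 (a Cartan subalgebra is the diagonal traceless matrices). In the classification of classical Lie algebras, the special linear algebra sl(n+1) has type A_n; here n = 1, so the Dynkin diagram is a chain of 1 nodes with single edges (A_1). Hence the type is A_1.

A_1 (sl(2))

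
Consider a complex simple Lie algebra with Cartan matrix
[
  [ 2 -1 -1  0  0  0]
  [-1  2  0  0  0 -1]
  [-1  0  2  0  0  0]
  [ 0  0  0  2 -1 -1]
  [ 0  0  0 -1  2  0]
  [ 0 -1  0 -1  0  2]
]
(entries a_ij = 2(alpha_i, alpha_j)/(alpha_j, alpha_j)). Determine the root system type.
A_6 (sl(7))

The matrix has rank 6 with 2's on the diagonal. Reading the off-diagonal entries as Dynkin edges (a single edge where a_ij = a_ji = -1; a double or triple edge where a_ij * a_ji = 2 or 3), the diagram is a chain of 6 nodes with single edges (A_6). One simple-root ordering that puts it in standard form is (alpha_5, alpha_4, alpha_6, alpha_2, alpha_1, alpha_3). So the algebra is type A_6, i.e. sl(7).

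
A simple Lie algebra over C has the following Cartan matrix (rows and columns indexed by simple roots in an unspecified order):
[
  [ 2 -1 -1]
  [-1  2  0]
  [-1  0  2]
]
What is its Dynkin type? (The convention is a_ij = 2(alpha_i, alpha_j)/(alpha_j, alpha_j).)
A_3

The matrix has rank 3 with 2's on the diagonal. Reading the off-diagonal entries as Dynkin edges (a single edge where a_ij = a_ji = -1; a double or triple edge where a_ij * a_ji = 2 or 3), the diagram is a chain of 3 nodes with single edges (A_3). One simple-root ordering that puts it in standard form is (alpha_3, alpha_1, alpha_2). So the algebra is type A_3, i.e. sl(4).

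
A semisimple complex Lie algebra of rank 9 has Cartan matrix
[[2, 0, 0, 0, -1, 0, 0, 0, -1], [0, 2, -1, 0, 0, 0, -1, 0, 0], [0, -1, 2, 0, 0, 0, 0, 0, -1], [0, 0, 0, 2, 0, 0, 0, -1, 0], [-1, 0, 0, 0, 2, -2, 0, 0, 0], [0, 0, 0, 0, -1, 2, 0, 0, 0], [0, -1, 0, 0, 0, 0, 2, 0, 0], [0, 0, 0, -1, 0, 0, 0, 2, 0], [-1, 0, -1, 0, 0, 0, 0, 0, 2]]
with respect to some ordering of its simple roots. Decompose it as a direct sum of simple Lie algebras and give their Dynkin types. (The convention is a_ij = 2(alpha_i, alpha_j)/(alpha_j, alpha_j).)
A2 + B7

The diagram associated to this matrix has two connected components: the simple roots {alpha_4, alpha_8} form a chain of 2 nodes with single edges (A_2), and {alpha_1, alpha_2, alpha_3, alpha_5, alpha_6, alpha_7, alpha_9} form a chain of 7 nodes with a double edge at one end; the terminal node there is the unique short simple root (B_7). A semisimple Lie algebra decomposes uniquely as the direct sum of simple ideals, one per connected component of its Dynkin diagram, so g ≅ A_2 ⊕ B_7 (dimension 8 + 105 = 113).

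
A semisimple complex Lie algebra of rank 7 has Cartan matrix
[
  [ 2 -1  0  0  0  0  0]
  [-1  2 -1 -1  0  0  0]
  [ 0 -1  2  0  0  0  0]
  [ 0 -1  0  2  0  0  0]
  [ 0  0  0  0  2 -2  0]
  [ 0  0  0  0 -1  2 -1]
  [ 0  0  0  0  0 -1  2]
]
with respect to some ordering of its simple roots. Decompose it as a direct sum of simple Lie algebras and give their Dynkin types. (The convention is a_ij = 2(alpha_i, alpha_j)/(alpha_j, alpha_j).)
C3 + D4

The diagram associated to this matrix has two connected components: the simple roots {alpha_5, alpha_6, alpha_7} form a chain of 3 nodes with a double edge at one end; the terminal node there is the unique long simple root (C_3), and {alpha_1, alpha_2, alpha_3, alpha_4} form a chain of 2 nodes with a fork of two nodes at one end (D_4). A semisimple Lie algebra decomposes uniquely as the direct sum of simple ideals, one per connected component of its Dynkin diagram, so g ≅ C_3 ⊕ D_4 (dimension 21 + 28 = 49).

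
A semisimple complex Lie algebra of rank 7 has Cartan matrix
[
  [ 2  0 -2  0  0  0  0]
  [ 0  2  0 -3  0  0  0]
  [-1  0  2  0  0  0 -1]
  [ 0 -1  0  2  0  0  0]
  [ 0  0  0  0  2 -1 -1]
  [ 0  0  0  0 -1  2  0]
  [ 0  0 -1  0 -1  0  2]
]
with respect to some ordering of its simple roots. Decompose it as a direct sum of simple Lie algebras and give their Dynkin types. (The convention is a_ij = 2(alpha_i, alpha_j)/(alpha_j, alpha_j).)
C_5 ⊕ G_2

The diagram associated to this matrix has two connected components: the simple roots {alpha_1, alpha_3, alpha_5, alpha_6, alpha_7} form a chain of 5 nodes with a double edge at one end; the terminal node there is the unique long simple root (C_5), and {alpha_2, alpha_4} form two nodes joined by a triple edge (G_2). A semisimple Lie algebra decomposes uniquely as the direct sum of simple ideals, one per connected component of its Dynkin diagram, so g ≅ C_5 ⊕ G_2 (dimension 55 + 14 = 69).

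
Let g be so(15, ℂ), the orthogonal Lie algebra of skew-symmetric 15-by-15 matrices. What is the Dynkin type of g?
This is so(15) with 15 odd, which has dimension 15(15-1)/2 = 105 and rank (15-1)/2 = 7. In the classification of classical Lie algebras, the orthogonal algebra so(2n+1) in an odd number of variables has type B_n; here n = 7, so the Dynkin diagram is a chain of 7 nodes with a double edge at one end; the terminal node there is the unique short simple root (B_7). Hence the type is B_7.

B_7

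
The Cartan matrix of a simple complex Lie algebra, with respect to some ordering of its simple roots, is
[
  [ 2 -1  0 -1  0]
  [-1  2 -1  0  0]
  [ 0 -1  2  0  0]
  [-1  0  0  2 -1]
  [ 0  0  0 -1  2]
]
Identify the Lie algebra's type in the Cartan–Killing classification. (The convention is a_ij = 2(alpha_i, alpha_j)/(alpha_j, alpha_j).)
type A_5

The matrix has rank 5 with 2's on the diagonal. Reading the off-diagonal entries as Dynkin edges (a single edge where a_ij = a_ji = -1; a double or triple edge where a_ij * a_ji = 2 or 3), the diagram is a chain of 5 nodes with single edges (A_5). One simple-root ordering that puts it in standard form is (alpha_3, alpha_2, alpha_1, alpha_4, alpha_5). So the algebra is type A_5, i.e. sl(6).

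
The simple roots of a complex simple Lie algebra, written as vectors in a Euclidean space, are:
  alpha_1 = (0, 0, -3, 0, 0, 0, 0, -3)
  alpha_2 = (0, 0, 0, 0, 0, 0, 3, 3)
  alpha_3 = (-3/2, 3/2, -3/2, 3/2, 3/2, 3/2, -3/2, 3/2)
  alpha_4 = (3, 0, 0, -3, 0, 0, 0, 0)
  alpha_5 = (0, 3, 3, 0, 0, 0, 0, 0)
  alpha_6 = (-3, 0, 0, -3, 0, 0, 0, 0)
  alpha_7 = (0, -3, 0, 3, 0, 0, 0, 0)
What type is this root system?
Compute the Cartan integers a_ij = 2(alpha_i, alpha_j)/(alpha_j, alpha_j); the resulting 7x7 Cartan matrix is
[[2, -1, 0, 0, -1, 0, 0], [-1, 2, 0, 0, 0, 0, 0], [0, 0, 2, -1, 0, 0, 0], [0, 0, -1, 2, 0, 0, -1], [-1, 0, 0, 0, 2, 0, -1], [0, 0, 0, 0, 0, 2, -1], [0, 0, 0, -1, -1, -1, 2]].
All simple roots have the same length, so the diagram is simply laced. The associated Dynkin diagram is a chain of 6 nodes with one extra node attached to the third node from one end (E_7), so the type is E_7.

E_7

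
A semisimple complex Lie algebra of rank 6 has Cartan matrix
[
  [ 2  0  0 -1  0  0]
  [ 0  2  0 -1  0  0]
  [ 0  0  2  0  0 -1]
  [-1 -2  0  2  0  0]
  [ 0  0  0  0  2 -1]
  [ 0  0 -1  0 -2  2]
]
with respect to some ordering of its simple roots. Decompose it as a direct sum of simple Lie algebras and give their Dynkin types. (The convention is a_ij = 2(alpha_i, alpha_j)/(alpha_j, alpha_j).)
type B_3 ⊕ type B_3

The diagram associated to this matrix has two connected components: the simple roots {alpha_3, alpha_5, alpha_6} form a chain of 3 nodes with a double edge at one end; the terminal node there is the unique short simple root (B_3), and {alpha_1, alpha_2, alpha_4} form a chain of 3 nodes with a double edge at one end; the terminal node there is the unique short simple root (B_3). A semisimple Lie algebra decomposes uniquely as the direct sum of simple ideals, one per connected component of its Dynkin diagram, so g ≅ B_3 ⊕ B_3 (dimension 21 + 21 = 42).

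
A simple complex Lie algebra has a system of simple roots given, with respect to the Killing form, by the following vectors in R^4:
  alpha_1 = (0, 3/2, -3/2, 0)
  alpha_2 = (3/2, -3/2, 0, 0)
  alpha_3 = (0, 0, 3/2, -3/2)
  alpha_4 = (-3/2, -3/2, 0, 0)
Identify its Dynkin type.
Compute the Cartan integers a_ij = 2(alpha_i, alpha_j)/(alpha_j, alpha_j); the resulting 4x4 Cartan matrix is
[[2, -1, -1, -1], [-1, 2, 0, 0], [-1, 0, 2, 0], [-1, 0, 0, 2]].
All simple roots have the same length, so the diagram is simply laced. The associated Dynkin diagram is a chain of 2 nodes with a fork of two nodes at one end (D_4), so the type is D_4 (the algebra so(8)).

D_4 (so(8))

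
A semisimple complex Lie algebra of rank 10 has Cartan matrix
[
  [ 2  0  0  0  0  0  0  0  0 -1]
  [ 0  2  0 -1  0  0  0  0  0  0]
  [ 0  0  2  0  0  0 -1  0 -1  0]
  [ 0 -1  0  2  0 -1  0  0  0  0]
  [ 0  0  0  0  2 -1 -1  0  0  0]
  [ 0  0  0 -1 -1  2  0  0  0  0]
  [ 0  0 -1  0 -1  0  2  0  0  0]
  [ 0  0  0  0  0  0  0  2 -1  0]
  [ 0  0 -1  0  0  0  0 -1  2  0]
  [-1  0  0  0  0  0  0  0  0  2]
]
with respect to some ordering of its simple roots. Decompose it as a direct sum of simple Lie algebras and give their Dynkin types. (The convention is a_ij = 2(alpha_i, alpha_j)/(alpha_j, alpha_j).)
The diagram associated to this matrix has two connected components: the simple roots {alpha_1, alpha_10} form a chain of 2 nodes with single edges (A_2), and {alpha_2, alpha_3, alpha_4, alpha_5, alpha_6, alpha_7, alpha_8, alpha_9} form a chain of 8 nodes with single edges (A_8). A semisimple Lie algebra decomposes uniquely as the direct sum of simple ideals, one per connected component of its Dynkin diagram, so g ≅ A_2 ⊕ A_8 (dimension 8 + 80 = 88).

type A_2 + type A_8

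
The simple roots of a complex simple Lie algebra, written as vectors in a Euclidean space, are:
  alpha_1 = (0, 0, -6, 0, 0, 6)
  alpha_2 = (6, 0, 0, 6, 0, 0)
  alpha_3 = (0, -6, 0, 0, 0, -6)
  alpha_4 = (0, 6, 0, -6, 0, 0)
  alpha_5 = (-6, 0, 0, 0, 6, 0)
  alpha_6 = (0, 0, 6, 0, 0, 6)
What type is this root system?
Compute the Cartan integers a_ij = 2(alpha_i, alpha_j)/(alpha_j, alpha_j); the resulting 6x6 Cartan matrix is
[[2, 0, -1, 0, 0, 0], [0, 2, 0, -1, -1, 0], [-1, 0, 2, -1, 0, -1], [0, -1, -1, 2, 0, 0], [0, -1, 0, 0, 2, 0], [0, 0, -1, 0, 0, 2]].
All simple roots have the same length, so the diagram is simply laced. The associated Dynkin diagram is a chain of 4 nodes with a fork of two nodes at one end (D_6), so the type is D_6 (the algebra so(12)).

D_6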